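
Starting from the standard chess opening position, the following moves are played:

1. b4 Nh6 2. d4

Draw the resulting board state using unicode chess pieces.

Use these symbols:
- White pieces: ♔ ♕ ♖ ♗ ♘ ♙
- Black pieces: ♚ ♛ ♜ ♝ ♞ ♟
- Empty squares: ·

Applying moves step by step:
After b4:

♜ ♞ ♝ ♛ ♚ ♝ ♞ ♜
♟ ♟ ♟ ♟ ♟ ♟ ♟ ♟
· · · · · · · ·
· · · · · · · ·
· ♙ · · · · · ·
· · · · · · · ·
♙ · ♙ ♙ ♙ ♙ ♙ ♙
♖ ♘ ♗ ♕ ♔ ♗ ♘ ♖


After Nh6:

♜ ♞ ♝ ♛ ♚ ♝ · ♜
♟ ♟ ♟ ♟ ♟ ♟ ♟ ♟
· · · · · · · ♞
· · · · · · · ·
· ♙ · · · · · ·
· · · · · · · ·
♙ · ♙ ♙ ♙ ♙ ♙ ♙
♖ ♘ ♗ ♕ ♔ ♗ ♘ ♖


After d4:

♜ ♞ ♝ ♛ ♚ ♝ · ♜
♟ ♟ ♟ ♟ ♟ ♟ ♟ ♟
· · · · · · · ♞
· · · · · · · ·
· ♙ · ♙ · · · ·
· · · · · · · ·
♙ · ♙ · ♙ ♙ ♙ ♙
♖ ♘ ♗ ♕ ♔ ♗ ♘ ♖



  a b c d e f g h
  ─────────────────
8│♜ ♞ ♝ ♛ ♚ ♝ · ♜│8
7│♟ ♟ ♟ ♟ ♟ ♟ ♟ ♟│7
6│· · · · · · · ♞│6
5│· · · · · · · ·│5
4│· ♙ · ♙ · · · ·│4
3│· · · · · · · ·│3
2│♙ · ♙ · ♙ ♙ ♙ ♙│2
1│♖ ♘ ♗ ♕ ♔ ♗ ♘ ♖│1
  ─────────────────
  a b c d e f g h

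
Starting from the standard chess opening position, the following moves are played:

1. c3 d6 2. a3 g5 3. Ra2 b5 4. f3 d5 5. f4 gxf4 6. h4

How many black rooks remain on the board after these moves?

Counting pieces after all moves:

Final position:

  a b c d e f g h
  ─────────────────
8│♜ ♞ ♝ ♛ ♚ ♝ ♞ ♜│8
7│♟ · ♟ · ♟ ♟ · ♟│7
6│· · · · · · · ·│6
5│· ♟ · ♟ · · · ·│5
4│· · · · · ♟ · ♙│4
3│♙ · ♙ · · · · ·│3
2│♖ ♙ · ♙ ♙ · ♙ ·│2
1│· ♘ ♗ ♕ ♔ ♗ ♘ ♖│1
  ─────────────────
  a b c d e f g h


2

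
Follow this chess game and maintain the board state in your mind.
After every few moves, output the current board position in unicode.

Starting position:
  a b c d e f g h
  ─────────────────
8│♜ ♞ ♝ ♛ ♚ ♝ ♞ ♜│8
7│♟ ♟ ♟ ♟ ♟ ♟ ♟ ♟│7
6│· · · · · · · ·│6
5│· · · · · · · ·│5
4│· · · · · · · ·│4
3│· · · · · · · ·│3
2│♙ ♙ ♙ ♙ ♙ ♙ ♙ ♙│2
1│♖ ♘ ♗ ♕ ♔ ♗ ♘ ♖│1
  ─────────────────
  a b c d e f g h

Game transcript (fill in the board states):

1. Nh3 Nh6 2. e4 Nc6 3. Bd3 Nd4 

  a b c d e f g h
  ─────────────────
8│♜ · ♝ ♛ ♚ ♝ · ♜│8
7│♟ ♟ ♟ ♟ ♟ ♟ ♟ ♟│7
6│· · · · · · · ♞│6
5│· · · · · · · ·│5
4│· · · ♞ ♙ · · ·│4
3│· · · ♗ · · · ♘│3
2│♙ ♙ ♙ ♙ · ♙ ♙ ♙│2
1│♖ ♘ ♗ ♕ ♔ · · ♖│1
  ─────────────────
  a b c d e f g h

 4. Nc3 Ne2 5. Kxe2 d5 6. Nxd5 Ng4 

  a b c d e f g h
  ─────────────────
8│♜ · ♝ ♛ ♚ ♝ · ♜│8
7│♟ ♟ ♟ · ♟ ♟ ♟ ♟│7
6│· · · · · · · ·│6
5│· · · ♘ · · · ·│5
4│· · · · ♙ · ♞ ·│4
3│· · · ♗ · · · ♘│3
2│♙ ♙ ♙ ♙ ♔ ♙ ♙ ♙│2
1│♖ · ♗ ♕ · · · ♖│1
  ─────────────────
  a b c d e f g h

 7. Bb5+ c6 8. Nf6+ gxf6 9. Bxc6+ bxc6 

  a b c d e f g h
  ─────────────────
8│♜ · ♝ ♛ ♚ ♝ · ♜│8
7│♟ · · · ♟ ♟ · ♟│7
6│· · ♟ · · ♟ · ·│6
5│· · · · · · · ·│5
4│· · · · ♙ · ♞ ·│4
3│· · · · · · · ♘│3
2│♙ ♙ ♙ ♙ ♔ ♙ ♙ ♙│2
1│♖ · ♗ ♕ · · · ♖│1
  ─────────────────
  a b c d e f g h

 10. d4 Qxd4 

  a b c d e f g h
  ─────────────────
8│♜ · ♝ · ♚ ♝ · ♜│8
7│♟ · · · ♟ ♟ · ♟│7
6│· · ♟ · · ♟ · ·│6
5│· · · · · · · ·│5
4│· · · ♛ ♙ · ♞ ·│4
3│· · · · · · · ♘│3
2│♙ ♙ ♙ · ♔ ♙ ♙ ♙│2
1│♖ · ♗ ♕ · · · ♖│1
  ─────────────────
  a b c d e f g h


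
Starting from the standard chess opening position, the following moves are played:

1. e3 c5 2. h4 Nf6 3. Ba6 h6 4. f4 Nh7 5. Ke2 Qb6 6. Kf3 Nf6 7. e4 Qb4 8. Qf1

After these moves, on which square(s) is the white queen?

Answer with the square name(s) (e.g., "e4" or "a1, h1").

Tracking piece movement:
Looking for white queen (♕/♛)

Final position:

  a b c d e f g h
  ─────────────────
8│♜ ♞ ♝ · ♚ ♝ · ♜│8
7│♟ ♟ · ♟ ♟ ♟ ♟ ·│7
6│♗ · · · · ♞ · ♟│6
5│· · ♟ · · · · ·│5
4│· ♛ · · ♙ ♙ · ♙│4
3│· · · · · ♔ · ·│3
2│♙ ♙ ♙ ♙ · · ♙ ·│2
1│♖ ♘ ♗ · · ♕ ♘ ♖│1
  ─────────────────
  a b c d e f g h


f1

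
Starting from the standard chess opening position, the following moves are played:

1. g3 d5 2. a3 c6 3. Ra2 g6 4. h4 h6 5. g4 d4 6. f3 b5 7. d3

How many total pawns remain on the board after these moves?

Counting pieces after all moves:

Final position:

  a b c d e f g h
  ─────────────────
8│♜ ♞ ♝ ♛ ♚ ♝ ♞ ♜│8
7│♟ · · · ♟ ♟ · ·│7
6│· · ♟ · · · ♟ ♟│6
5│· ♟ · · · · · ·│5
4│· · · ♟ · · ♙ ♙│4
3│♙ · · ♙ · ♙ · ·│3
2│♖ ♙ ♙ · ♙ · · ·│2
1│· ♘ ♗ ♕ ♔ ♗ ♘ ♖│1
  ─────────────────
  a b c d e f g h


16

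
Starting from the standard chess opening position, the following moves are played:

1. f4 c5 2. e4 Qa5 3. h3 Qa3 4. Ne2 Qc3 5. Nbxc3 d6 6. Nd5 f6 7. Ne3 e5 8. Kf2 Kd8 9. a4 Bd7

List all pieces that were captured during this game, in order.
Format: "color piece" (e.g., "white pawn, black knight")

Tracking captures:
  Nbxc3: captured black queen

black queen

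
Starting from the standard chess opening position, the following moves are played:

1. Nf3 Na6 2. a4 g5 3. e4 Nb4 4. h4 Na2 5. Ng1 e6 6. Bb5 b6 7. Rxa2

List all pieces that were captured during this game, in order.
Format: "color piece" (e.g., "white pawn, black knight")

Tracking captures:
  Rxa2: captured black knight

black knight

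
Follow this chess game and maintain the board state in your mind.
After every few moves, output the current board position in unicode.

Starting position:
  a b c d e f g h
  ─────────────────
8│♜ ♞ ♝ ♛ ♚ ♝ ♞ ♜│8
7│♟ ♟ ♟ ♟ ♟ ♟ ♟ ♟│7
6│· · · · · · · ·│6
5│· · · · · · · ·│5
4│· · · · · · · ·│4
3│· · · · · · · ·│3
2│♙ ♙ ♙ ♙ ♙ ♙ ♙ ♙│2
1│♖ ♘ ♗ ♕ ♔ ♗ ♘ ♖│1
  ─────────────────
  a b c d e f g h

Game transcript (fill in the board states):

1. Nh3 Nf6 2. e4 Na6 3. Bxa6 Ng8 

  a b c d e f g h
  ─────────────────
8│♜ · ♝ ♛ ♚ ♝ ♞ ♜│8
7│♟ ♟ ♟ ♟ ♟ ♟ ♟ ♟│7
6│♗ · · · · · · ·│6
5│· · · · · · · ·│5
4│· · · · ♙ · · ·│4
3│· · · · · · · ♘│3
2│♙ ♙ ♙ ♙ · ♙ ♙ ♙│2
1│♖ ♘ ♗ ♕ ♔ · · ♖│1
  ─────────────────
  a b c d e f g h

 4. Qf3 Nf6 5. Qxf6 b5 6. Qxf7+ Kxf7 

  a b c d e f g h
  ─────────────────
8│♜ · ♝ ♛ · ♝ · ♜│8
7│♟ · ♟ ♟ ♟ ♚ ♟ ♟│7
6│♗ · · · · · · ·│6
5│· ♟ · · · · · ·│5
4│· · · · ♙ · · ·│4
3│· · · · · · · ♘│3
2│♙ ♙ ♙ ♙ · ♙ ♙ ♙│2
1│♖ ♘ ♗ · ♔ · · ♖│1
  ─────────────────
  a b c d e f g h

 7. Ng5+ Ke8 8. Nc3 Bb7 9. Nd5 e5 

  a b c d e f g h
  ─────────────────
8│♜ · · ♛ ♚ ♝ · ♜│8
7│♟ ♝ ♟ ♟ · · ♟ ♟│7
6│♗ · · · · · · ·│6
5│· ♟ · ♘ ♟ · ♘ ·│5
4│· · · · ♙ · · ·│4
3│· · · · · · · ·│3
2│♙ ♙ ♙ ♙ · ♙ ♙ ♙│2
1│♖ · ♗ · ♔ · · ♖│1
  ─────────────────
  a b c d e f g h

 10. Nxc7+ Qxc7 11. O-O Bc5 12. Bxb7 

  a b c d e f g h
  ─────────────────
8│♜ · · · ♚ · · ♜│8
7│♟ ♗ ♛ ♟ · · ♟ ♟│7
6│· · · · · · · ·│6
5│· ♟ ♝ · ♟ · ♘ ·│5
4│· · · · ♙ · · ·│4
3│· · · · · · · ·│3
2│♙ ♙ ♙ ♙ · ♙ ♙ ♙│2
1│♖ · ♗ · · ♖ ♔ ·│1
  ─────────────────
  a b c d e f g h


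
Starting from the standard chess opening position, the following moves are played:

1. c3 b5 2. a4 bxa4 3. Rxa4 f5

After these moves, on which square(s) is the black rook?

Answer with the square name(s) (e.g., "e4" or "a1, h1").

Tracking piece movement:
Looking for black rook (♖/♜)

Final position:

  a b c d e f g h
  ─────────────────
8│♜ ♞ ♝ ♛ ♚ ♝ ♞ ♜│8
7│♟ · ♟ ♟ ♟ · ♟ ♟│7
6│· · · · · · · ·│6
5│· · · · · ♟ · ·│5
4│♖ · · · · · · ·│4
3│· · ♙ · · · · ·│3
2│· ♙ · ♙ ♙ ♙ ♙ ♙│2
1│· ♘ ♗ ♕ ♔ ♗ ♘ ♖│1
  ─────────────────
  a b c d e f g h


a8, h8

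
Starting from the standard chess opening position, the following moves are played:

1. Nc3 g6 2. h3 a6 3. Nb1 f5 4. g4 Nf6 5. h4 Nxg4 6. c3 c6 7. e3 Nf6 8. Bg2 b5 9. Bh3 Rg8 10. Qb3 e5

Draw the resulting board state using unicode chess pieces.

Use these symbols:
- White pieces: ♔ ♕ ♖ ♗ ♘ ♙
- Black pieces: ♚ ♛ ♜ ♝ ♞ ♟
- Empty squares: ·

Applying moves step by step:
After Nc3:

♜ ♞ ♝ ♛ ♚ ♝ ♞ ♜
♟ ♟ ♟ ♟ ♟ ♟ ♟ ♟
· · · · · · · ·
· · · · · · · ·
· · · · · · · ·
· · ♘ · · · · ·
♙ ♙ ♙ ♙ ♙ ♙ ♙ ♙
♖ · ♗ ♕ ♔ ♗ ♘ ♖


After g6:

♜ ♞ ♝ ♛ ♚ ♝ ♞ ♜
♟ ♟ ♟ ♟ ♟ ♟ · ♟
· · · · · · ♟ ·
· · · · · · · ·
· · · · · · · ·
· · ♘ · · · · ·
♙ ♙ ♙ ♙ ♙ ♙ ♙ ♙
♖ · ♗ ♕ ♔ ♗ ♘ ♖


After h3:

♜ ♞ ♝ ♛ ♚ ♝ ♞ ♜
♟ ♟ ♟ ♟ ♟ ♟ · ♟
· · · · · · ♟ ·
· · · · · · · ·
· · · · · · · ·
· · ♘ · · · · ♙
♙ ♙ ♙ ♙ ♙ ♙ ♙ ·
♖ · ♗ ♕ ♔ ♗ ♘ ♖


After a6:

♜ ♞ ♝ ♛ ♚ ♝ ♞ ♜
· ♟ ♟ ♟ ♟ ♟ · ♟
♟ · · · · · ♟ ·
· · · · · · · ·
· · · · · · · ·
· · ♘ · · · · ♙
♙ ♙ ♙ ♙ ♙ ♙ ♙ ·
♖ · ♗ ♕ ♔ ♗ ♘ ♖


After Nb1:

♜ ♞ ♝ ♛ ♚ ♝ ♞ ♜
· ♟ ♟ ♟ ♟ ♟ · ♟
♟ · · · · · ♟ ·
· · · · · · · ·
· · · · · · · ·
· · · · · · · ♙
♙ ♙ ♙ ♙ ♙ ♙ ♙ ·
♖ ♘ ♗ ♕ ♔ ♗ ♘ ♖


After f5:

♜ ♞ ♝ ♛ ♚ ♝ ♞ ♜
· ♟ ♟ ♟ ♟ · · ♟
♟ · · · · · ♟ ·
· · · · · ♟ · ·
· · · · · · · ·
· · · · · · · ♙
♙ ♙ ♙ ♙ ♙ ♙ ♙ ·
♖ ♘ ♗ ♕ ♔ ♗ ♘ ♖


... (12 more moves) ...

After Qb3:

♜ ♞ ♝ ♛ ♚ ♝ ♜ ·
· · · ♟ ♟ · · ♟
♟ · ♟ · · ♞ ♟ ·
· ♟ · · · ♟ · ·
· · · · · · · ♙
· ♕ ♙ · ♙ · · ♗
♙ ♙ · ♙ · ♙ · ·
♖ ♘ ♗ · ♔ · ♘ ♖


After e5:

♜ ♞ ♝ ♛ ♚ ♝ ♜ ·
· · · ♟ · · · ♟
♟ · ♟ · · ♞ ♟ ·
· ♟ · · ♟ ♟ · ·
· · · · · · · ♙
· ♕ ♙ · ♙ · · ♗
♙ ♙ · ♙ · ♙ · ·
♖ ♘ ♗ · ♔ · ♘ ♖



  a b c d e f g h
  ─────────────────
8│♜ ♞ ♝ ♛ ♚ ♝ ♜ ·│8
7│· · · ♟ · · · ♟│7
6│♟ · ♟ · · ♞ ♟ ·│6
5│· ♟ · · ♟ ♟ · ·│5
4│· · · · · · · ♙│4
3│· ♕ ♙ · ♙ · · ♗│3
2│♙ ♙ · ♙ · ♙ · ·│2
1│♖ ♘ ♗ · ♔ · ♘ ♖│1
  ─────────────────
  a b c d e f g h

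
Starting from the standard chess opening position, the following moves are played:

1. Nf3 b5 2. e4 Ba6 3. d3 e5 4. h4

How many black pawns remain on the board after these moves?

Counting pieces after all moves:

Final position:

  a b c d e f g h
  ─────────────────
8│♜ ♞ · ♛ ♚ ♝ ♞ ♜│8
7│♟ · ♟ ♟ · ♟ ♟ ♟│7
6│♝ · · · · · · ·│6
5│· ♟ · · ♟ · · ·│5
4│· · · · ♙ · · ♙│4
3│· · · ♙ · ♘ · ·│3
2│♙ ♙ ♙ · · ♙ ♙ ·│2
1│♖ ♘ ♗ ♕ ♔ ♗ · ♖│1
  ─────────────────
  a b c d e f g h


8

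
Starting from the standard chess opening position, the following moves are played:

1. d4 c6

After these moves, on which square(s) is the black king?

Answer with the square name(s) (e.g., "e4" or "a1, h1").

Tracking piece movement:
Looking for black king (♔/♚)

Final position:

  a b c d e f g h
  ─────────────────
8│♜ ♞ ♝ ♛ ♚ ♝ ♞ ♜│8
7│♟ ♟ · ♟ ♟ ♟ ♟ ♟│7
6│· · ♟ · · · · ·│6
5│· · · · · · · ·│5
4│· · · ♙ · · · ·│4
3│· · · · · · · ·│3
2│♙ ♙ ♙ · ♙ ♙ ♙ ♙│2
1│♖ ♘ ♗ ♕ ♔ ♗ ♘ ♖│1
  ─────────────────
  a b c d e f g h


e8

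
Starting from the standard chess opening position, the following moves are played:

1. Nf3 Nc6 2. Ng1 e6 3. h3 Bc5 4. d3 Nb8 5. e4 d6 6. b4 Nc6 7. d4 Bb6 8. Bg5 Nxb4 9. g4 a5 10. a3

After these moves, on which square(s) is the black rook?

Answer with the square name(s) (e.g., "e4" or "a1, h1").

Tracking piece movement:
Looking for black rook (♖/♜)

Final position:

  a b c d e f g h
  ─────────────────
8│♜ · ♝ ♛ ♚ · ♞ ♜│8
7│· ♟ ♟ · · ♟ ♟ ♟│7
6│· ♝ · ♟ ♟ · · ·│6
5│♟ · · · · · ♗ ·│5
4│· ♞ · ♙ ♙ · ♙ ·│4
3│♙ · · · · · · ♙│3
2│· · ♙ · · ♙ · ·│2
1│♖ ♘ · ♕ ♔ ♗ ♘ ♖│1
  ─────────────────
  a b c d e f g h


a8, h8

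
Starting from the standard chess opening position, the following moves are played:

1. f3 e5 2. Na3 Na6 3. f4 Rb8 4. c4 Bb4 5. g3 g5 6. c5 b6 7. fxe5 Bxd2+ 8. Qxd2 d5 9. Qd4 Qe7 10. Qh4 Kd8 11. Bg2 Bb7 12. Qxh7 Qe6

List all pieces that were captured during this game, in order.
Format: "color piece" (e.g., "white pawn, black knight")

Tracking captures:
  fxe5: captured black pawn
  Bxd2+: captured white pawn
  Qxd2: captured black bishop
  Qxh7: captured black pawn

black pawn, white pawn, black bishop, black pawn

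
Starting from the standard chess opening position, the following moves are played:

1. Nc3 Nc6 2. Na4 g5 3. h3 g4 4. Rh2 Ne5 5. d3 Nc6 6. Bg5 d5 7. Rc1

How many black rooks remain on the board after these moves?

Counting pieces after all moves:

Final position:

  a b c d e f g h
  ─────────────────
8│♜ · ♝ ♛ ♚ ♝ ♞ ♜│8
7│♟ ♟ ♟ · ♟ ♟ · ♟│7
6│· · ♞ · · · · ·│6
5│· · · ♟ · · ♗ ·│5
4│♘ · · · · · ♟ ·│4
3│· · · ♙ · · · ♙│3
2│♙ ♙ ♙ · ♙ ♙ ♙ ♖│2
1│· · ♖ ♕ ♔ ♗ ♘ ·│1
  ─────────────────
  a b c d e f g h


2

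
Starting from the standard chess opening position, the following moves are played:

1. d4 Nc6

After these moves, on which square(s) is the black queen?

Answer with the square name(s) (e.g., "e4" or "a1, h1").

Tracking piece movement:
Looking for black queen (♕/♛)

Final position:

  a b c d e f g h
  ─────────────────
8│♜ · ♝ ♛ ♚ ♝ ♞ ♜│8
7│♟ ♟ ♟ ♟ ♟ ♟ ♟ ♟│7
6│· · ♞ · · · · ·│6
5│· · · · · · · ·│5
4│· · · ♙ · · · ·│4
3│· · · · · · · ·│3
2│♙ ♙ ♙ · ♙ ♙ ♙ ♙│2
1│♖ ♘ ♗ ♕ ♔ ♗ ♘ ♖│1
  ─────────────────
  a b c d e f g h


d8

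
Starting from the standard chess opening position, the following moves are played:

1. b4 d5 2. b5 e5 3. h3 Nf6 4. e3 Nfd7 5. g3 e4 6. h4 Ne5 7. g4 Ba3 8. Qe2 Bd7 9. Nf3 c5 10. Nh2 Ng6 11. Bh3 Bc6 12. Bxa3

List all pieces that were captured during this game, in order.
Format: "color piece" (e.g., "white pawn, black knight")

Tracking captures:
  Bxa3: captured black bishop

black bishop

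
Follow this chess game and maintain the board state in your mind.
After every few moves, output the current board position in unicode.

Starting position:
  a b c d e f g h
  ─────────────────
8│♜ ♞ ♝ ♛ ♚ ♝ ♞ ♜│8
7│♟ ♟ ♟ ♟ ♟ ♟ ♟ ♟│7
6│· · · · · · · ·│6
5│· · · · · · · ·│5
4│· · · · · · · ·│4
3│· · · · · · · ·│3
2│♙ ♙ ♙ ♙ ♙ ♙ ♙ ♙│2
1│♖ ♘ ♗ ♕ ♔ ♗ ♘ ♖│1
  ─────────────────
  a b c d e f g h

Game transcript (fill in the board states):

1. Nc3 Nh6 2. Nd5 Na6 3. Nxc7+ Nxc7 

  a b c d e f g h
  ─────────────────
8│♜ · ♝ ♛ ♚ ♝ · ♜│8
7│♟ ♟ ♞ ♟ ♟ ♟ ♟ ♟│7
6│· · · · · · · ♞│6
5│· · · · · · · ·│5
4│· · · · · · · ·│4
3│· · · · · · · ·│3
2│♙ ♙ ♙ ♙ ♙ ♙ ♙ ♙│2
1│♖ · ♗ ♕ ♔ ♗ ♘ ♖│1
  ─────────────────
  a b c d e f g h

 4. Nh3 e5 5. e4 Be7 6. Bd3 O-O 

  a b c d e f g h
  ─────────────────
8│♜ · ♝ ♛ · ♜ ♚ ·│8
7│♟ ♟ ♞ ♟ ♝ ♟ ♟ ♟│7
6│· · · · · · · ♞│6
5│· · · · ♟ · · ·│5
4│· · · · ♙ · · ·│4
3│· · · ♗ · · · ♘│3
2│♙ ♙ ♙ ♙ · ♙ ♙ ♙│2
1│♖ · ♗ ♕ ♔ · · ♖│1
  ─────────────────
  a b c d e f g h

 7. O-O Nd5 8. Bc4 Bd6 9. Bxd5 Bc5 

  a b c d e f g h
  ─────────────────
8│♜ · ♝ ♛ · ♜ ♚ ·│8
7│♟ ♟ · ♟ · ♟ ♟ ♟│7
6│· · · · · · · ♞│6
5│· · ♝ ♗ ♟ · · ·│5
4│· · · · ♙ · · ·│4
3│· · · · · · · ♘│3
2│♙ ♙ ♙ ♙ · ♙ ♙ ♙│2
1│♖ · ♗ ♕ · ♖ ♔ ·│1
  ─────────────────
  a b c d e f g h

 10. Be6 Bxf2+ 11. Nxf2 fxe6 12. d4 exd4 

  a b c d e f g h
  ─────────────────
8│♜ · ♝ ♛ · ♜ ♚ ·│8
7│♟ ♟ · ♟ · · ♟ ♟│7
6│· · · · ♟ · · ♞│6
5│· · · · · · · ·│5
4│· · · ♟ ♙ · · ·│4
3│· · · · · · · ·│3
2│♙ ♙ ♙ · · ♘ ♙ ♙│2
1│♖ · ♗ ♕ · ♖ ♔ ·│1
  ─────────────────
  a b c d e f g h



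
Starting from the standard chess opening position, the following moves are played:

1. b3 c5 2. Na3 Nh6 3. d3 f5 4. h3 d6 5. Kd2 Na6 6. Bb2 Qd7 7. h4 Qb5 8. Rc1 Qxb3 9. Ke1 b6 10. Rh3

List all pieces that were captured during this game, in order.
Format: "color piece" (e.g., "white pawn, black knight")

Tracking captures:
  Qxb3: captured white pawn

white pawn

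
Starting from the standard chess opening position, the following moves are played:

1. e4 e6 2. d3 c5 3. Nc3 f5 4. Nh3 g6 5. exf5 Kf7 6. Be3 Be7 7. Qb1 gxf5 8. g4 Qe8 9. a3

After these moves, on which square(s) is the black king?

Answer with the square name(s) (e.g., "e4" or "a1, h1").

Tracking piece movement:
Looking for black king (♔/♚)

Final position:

  a b c d e f g h
  ─────────────────
8│♜ ♞ ♝ · ♛ · ♞ ♜│8
7│♟ ♟ · ♟ ♝ ♚ · ♟│7
6│· · · · ♟ · · ·│6
5│· · ♟ · · ♟ · ·│5
4│· · · · · · ♙ ·│4
3│♙ · ♘ ♙ ♗ · · ♘│3
2│· ♙ ♙ · · ♙ · ♙│2
1│♖ ♕ · · ♔ ♗ · ♖│1
  ─────────────────
  a b c d e f g h


f7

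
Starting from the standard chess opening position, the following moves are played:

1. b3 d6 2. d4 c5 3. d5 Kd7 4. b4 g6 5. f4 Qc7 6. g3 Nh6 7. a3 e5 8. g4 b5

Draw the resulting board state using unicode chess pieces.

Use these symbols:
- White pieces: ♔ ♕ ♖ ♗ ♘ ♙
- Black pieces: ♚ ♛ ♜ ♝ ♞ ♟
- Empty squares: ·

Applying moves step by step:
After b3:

♜ ♞ ♝ ♛ ♚ ♝ ♞ ♜
♟ ♟ ♟ ♟ ♟ ♟ ♟ ♟
· · · · · · · ·
· · · · · · · ·
· · · · · · · ·
· ♙ · · · · · ·
♙ · ♙ ♙ ♙ ♙ ♙ ♙
♖ ♘ ♗ ♕ ♔ ♗ ♘ ♖


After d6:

♜ ♞ ♝ ♛ ♚ ♝ ♞ ♜
♟ ♟ ♟ · ♟ ♟ ♟ ♟
· · · ♟ · · · ·
· · · · · · · ·
· · · · · · · ·
· ♙ · · · · · ·
♙ · ♙ ♙ ♙ ♙ ♙ ♙
♖ ♘ ♗ ♕ ♔ ♗ ♘ ♖


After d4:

♜ ♞ ♝ ♛ ♚ ♝ ♞ ♜
♟ ♟ ♟ · ♟ ♟ ♟ ♟
· · · ♟ · · · ·
· · · · · · · ·
· · · ♙ · · · ·
· ♙ · · · · · ·
♙ · ♙ · ♙ ♙ ♙ ♙
♖ ♘ ♗ ♕ ♔ ♗ ♘ ♖


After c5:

♜ ♞ ♝ ♛ ♚ ♝ ♞ ♜
♟ ♟ · · ♟ ♟ ♟ ♟
· · · ♟ · · · ·
· · ♟ · · · · ·
· · · ♙ · · · ·
· ♙ · · · · · ·
♙ · ♙ · ♙ ♙ ♙ ♙
♖ ♘ ♗ ♕ ♔ ♗ ♘ ♖


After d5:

♜ ♞ ♝ ♛ ♚ ♝ ♞ ♜
♟ ♟ · · ♟ ♟ ♟ ♟
· · · ♟ · · · ·
· · ♟ ♙ · · · ·
· · · · · · · ·
· ♙ · · · · · ·
♙ · ♙ · ♙ ♙ ♙ ♙
♖ ♘ ♗ ♕ ♔ ♗ ♘ ♖


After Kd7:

♜ ♞ ♝ ♛ · ♝ ♞ ♜
♟ ♟ · ♚ ♟ ♟ ♟ ♟
· · · ♟ · · · ·
· · ♟ ♙ · · · ·
· · · · · · · ·
· ♙ · · · · · ·
♙ · ♙ · ♙ ♙ ♙ ♙
♖ ♘ ♗ ♕ ♔ ♗ ♘ ♖


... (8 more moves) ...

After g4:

♜ ♞ ♝ · · ♝ · ♜
♟ ♟ ♛ ♚ · ♟ · ♟
· · · ♟ · · ♟ ♞
· · ♟ ♙ ♟ · · ·
· ♙ · · · ♙ ♙ ·
♙ · · · · · · ·
· · ♙ · ♙ · · ♙
♖ ♘ ♗ ♕ ♔ ♗ ♘ ♖


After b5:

♜ ♞ ♝ · · ♝ · ♜
♟ · ♛ ♚ · ♟ · ♟
· · · ♟ · · ♟ ♞
· ♟ ♟ ♙ ♟ · · ·
· ♙ · · · ♙ ♙ ·
♙ · · · · · · ·
· · ♙ · ♙ · · ♙
♖ ♘ ♗ ♕ ♔ ♗ ♘ ♖



  a b c d e f g h
  ─────────────────
8│♜ ♞ ♝ · · ♝ · ♜│8
7│♟ · ♛ ♚ · ♟ · ♟│7
6│· · · ♟ · · ♟ ♞│6
5│· ♟ ♟ ♙ ♟ · · ·│5
4│· ♙ · · · ♙ ♙ ·│4
3│♙ · · · · · · ·│3
2│· · ♙ · ♙ · · ♙│2
1│♖ ♘ ♗ ♕ ♔ ♗ ♘ ♖│1
  ─────────────────
  a b c d e f g h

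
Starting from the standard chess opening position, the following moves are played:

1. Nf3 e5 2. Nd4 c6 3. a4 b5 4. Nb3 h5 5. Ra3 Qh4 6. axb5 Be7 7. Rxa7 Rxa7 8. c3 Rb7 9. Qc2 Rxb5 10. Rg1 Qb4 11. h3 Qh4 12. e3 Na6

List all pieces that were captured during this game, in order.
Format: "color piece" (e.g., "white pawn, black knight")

Tracking captures:
  axb5: captured black pawn
  Rxa7: captured black pawn
  Rxa7: captured white rook
  Rxb5: captured white pawn

black pawn, black pawn, white rook, white pawn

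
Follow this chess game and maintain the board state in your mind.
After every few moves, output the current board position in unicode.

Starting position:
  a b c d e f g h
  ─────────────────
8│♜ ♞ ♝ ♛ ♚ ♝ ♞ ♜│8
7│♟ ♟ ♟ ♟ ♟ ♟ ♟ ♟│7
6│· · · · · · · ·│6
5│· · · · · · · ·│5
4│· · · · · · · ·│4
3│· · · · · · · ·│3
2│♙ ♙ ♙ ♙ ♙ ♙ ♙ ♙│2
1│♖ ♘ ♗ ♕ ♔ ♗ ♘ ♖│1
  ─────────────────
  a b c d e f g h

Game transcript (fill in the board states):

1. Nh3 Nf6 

  a b c d e f g h
  ─────────────────
8│♜ ♞ ♝ ♛ ♚ ♝ · ♜│8
7│♟ ♟ ♟ ♟ ♟ ♟ ♟ ♟│7
6│· · · · · ♞ · ·│6
5│· · · · · · · ·│5
4│· · · · · · · ·│4
3│· · · · · · · ♘│3
2│♙ ♙ ♙ ♙ ♙ ♙ ♙ ♙│2
1│♖ ♘ ♗ ♕ ♔ ♗ · ♖│1
  ─────────────────
  a b c d e f g h

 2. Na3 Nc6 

  a b c d e f g h
  ─────────────────
8│♜ · ♝ ♛ ♚ ♝ · ♜│8
7│♟ ♟ ♟ ♟ ♟ ♟ ♟ ♟│7
6│· · ♞ · · ♞ · ·│6
5│· · · · · · · ·│5
4│· · · · · · · ·│4
3│♘ · · · · · · ♘│3
2│♙ ♙ ♙ ♙ ♙ ♙ ♙ ♙│2
1│♖ · ♗ ♕ ♔ ♗ · ♖│1
  ─────────────────
  a b c d e f g h

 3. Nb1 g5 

  a b c d e f g h
  ─────────────────
8│♜ · ♝ ♛ ♚ ♝ · ♜│8
7│♟ ♟ ♟ ♟ ♟ ♟ · ♟│7
6│· · ♞ · · ♞ · ·│6
5│· · · · · · ♟ ·│5
4│· · · · · · · ·│4
3│· · · · · · · ♘│3
2│♙ ♙ ♙ ♙ ♙ ♙ ♙ ♙│2
1│♖ ♘ ♗ ♕ ♔ ♗ · ♖│1
  ─────────────────
  a b c d e f g h



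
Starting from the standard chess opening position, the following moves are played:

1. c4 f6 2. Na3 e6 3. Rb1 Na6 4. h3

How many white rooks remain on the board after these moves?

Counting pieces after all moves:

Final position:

  a b c d e f g h
  ─────────────────
8│♜ · ♝ ♛ ♚ ♝ ♞ ♜│8
7│♟ ♟ ♟ ♟ · · ♟ ♟│7
6│♞ · · · ♟ ♟ · ·│6
5│· · · · · · · ·│5
4│· · ♙ · · · · ·│4
3│♘ · · · · · · ♙│3
2│♙ ♙ · ♙ ♙ ♙ ♙ ·│2
1│· ♖ ♗ ♕ ♔ ♗ ♘ ♖│1
  ─────────────────
  a b c d e f g h


2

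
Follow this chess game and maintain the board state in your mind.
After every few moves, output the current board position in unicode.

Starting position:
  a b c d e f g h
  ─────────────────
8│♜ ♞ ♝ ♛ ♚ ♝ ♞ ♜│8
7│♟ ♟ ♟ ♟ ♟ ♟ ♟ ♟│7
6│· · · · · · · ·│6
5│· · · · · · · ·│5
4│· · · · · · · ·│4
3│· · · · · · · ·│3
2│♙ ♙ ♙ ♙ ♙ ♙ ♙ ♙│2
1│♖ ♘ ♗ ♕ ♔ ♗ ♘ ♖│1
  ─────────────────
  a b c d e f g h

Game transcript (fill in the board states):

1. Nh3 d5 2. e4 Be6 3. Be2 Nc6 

  a b c d e f g h
  ─────────────────
8│♜ · · ♛ ♚ ♝ ♞ ♜│8
7│♟ ♟ ♟ · ♟ ♟ ♟ ♟│7
6│· · ♞ · ♝ · · ·│6
5│· · · ♟ · · · ·│5
4│· · · · ♙ · · ·│4
3│· · · · · · · ♘│3
2│♙ ♙ ♙ ♙ ♗ ♙ ♙ ♙│2
1│♖ ♘ ♗ ♕ ♔ · · ♖│1
  ─────────────────
  a b c d e f g h

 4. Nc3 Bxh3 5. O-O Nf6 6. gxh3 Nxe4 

  a b c d e f g h
  ─────────────────
8│♜ · · ♛ ♚ ♝ · ♜│8
7│♟ ♟ ♟ · ♟ ♟ ♟ ♟│7
6│· · ♞ · · · · ·│6
5│· · · ♟ · · · ·│5
4│· · · · ♞ · · ·│4
3│· · ♘ · · · · ♙│3
2│♙ ♙ ♙ ♙ ♗ ♙ · ♙│2
1│♖ · ♗ ♕ · ♖ ♔ ·│1
  ─────────────────
  a b c d e f g h

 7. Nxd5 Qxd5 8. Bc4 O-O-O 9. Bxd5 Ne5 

  a b c d e f g h
  ─────────────────
8│· · ♚ ♜ · ♝ · ♜│8
7│♟ ♟ ♟ · ♟ ♟ ♟ ♟│7
6│· · · · · · · ·│6
5│· · · ♗ ♞ · · ·│5
4│· · · · ♞ · · ·│4
3│· · · · · · · ♙│3
2│♙ ♙ ♙ ♙ · ♙ · ♙│2
1│♖ · ♗ ♕ · ♖ ♔ ·│1
  ─────────────────
  a b c d e f g h

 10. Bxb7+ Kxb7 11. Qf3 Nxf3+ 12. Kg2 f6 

  a b c d e f g h
  ─────────────────
8│· · · ♜ · ♝ · ♜│8
7│♟ ♚ ♟ · ♟ · ♟ ♟│7
6│· · · · · ♟ · ·│6
5│· · · · · · · ·│5
4│· · · · ♞ · · ·│4
3│· · · · · ♞ · ♙│3
2│♙ ♙ ♙ ♙ · ♙ ♔ ♙│2
1│♖ · ♗ · · ♖ · ·│1
  ─────────────────
  a b c d e f g h

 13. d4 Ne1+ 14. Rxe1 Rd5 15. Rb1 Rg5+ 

  a b c d e f g h
  ─────────────────
8│· · · · · ♝ · ♜│8
7│♟ ♚ ♟ · ♟ · ♟ ♟│7
6│· · · · · ♟ · ·│6
5│· · · · · · ♜ ·│5
4│· · · ♙ ♞ · · ·│4
3│· · · · · · · ♙│3
2│♙ ♙ ♙ · · ♙ ♔ ♙│2
1│· ♖ ♗ · ♖ · · ·│1
  ─────────────────
  a b c d e f g h



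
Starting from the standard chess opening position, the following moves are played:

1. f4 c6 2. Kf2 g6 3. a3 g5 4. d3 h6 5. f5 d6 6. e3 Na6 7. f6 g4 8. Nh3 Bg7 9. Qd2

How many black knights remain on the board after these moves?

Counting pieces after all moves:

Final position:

  a b c d e f g h
  ─────────────────
8│♜ · ♝ ♛ ♚ · ♞ ♜│8
7│♟ ♟ · · ♟ ♟ ♝ ·│7
6│♞ · ♟ ♟ · ♙ · ♟│6
5│· · · · · · · ·│5
4│· · · · · · ♟ ·│4
3│♙ · · ♙ ♙ · · ♘│3
2│· ♙ ♙ ♕ · ♔ ♙ ♙│2
1│♖ ♘ ♗ · · ♗ · ♖│1
  ─────────────────
  a b c d e f g h


2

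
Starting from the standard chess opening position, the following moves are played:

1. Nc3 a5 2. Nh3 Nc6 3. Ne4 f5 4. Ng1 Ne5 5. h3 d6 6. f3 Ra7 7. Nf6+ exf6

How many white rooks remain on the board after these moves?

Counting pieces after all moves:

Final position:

  a b c d e f g h
  ─────────────────
8│· · ♝ ♛ ♚ ♝ ♞ ♜│8
7│♜ ♟ ♟ · · · ♟ ♟│7
6│· · · ♟ · ♟ · ·│6
5│♟ · · · ♞ ♟ · ·│5
4│· · · · · · · ·│4
3│· · · · · ♙ · ♙│3
2│♙ ♙ ♙ ♙ ♙ · ♙ ·│2
1│♖ · ♗ ♕ ♔ ♗ ♘ ♖│1
  ─────────────────
  a b c d e f g h


2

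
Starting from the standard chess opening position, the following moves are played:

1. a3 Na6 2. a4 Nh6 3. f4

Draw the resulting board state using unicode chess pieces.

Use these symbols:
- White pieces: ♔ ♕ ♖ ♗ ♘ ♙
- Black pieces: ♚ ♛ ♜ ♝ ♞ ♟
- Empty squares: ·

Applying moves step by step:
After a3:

♜ ♞ ♝ ♛ ♚ ♝ ♞ ♜
♟ ♟ ♟ ♟ ♟ ♟ ♟ ♟
· · · · · · · ·
· · · · · · · ·
· · · · · · · ·
♙ · · · · · · ·
· ♙ ♙ ♙ ♙ ♙ ♙ ♙
♖ ♘ ♗ ♕ ♔ ♗ ♘ ♖


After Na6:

♜ · ♝ ♛ ♚ ♝ ♞ ♜
♟ ♟ ♟ ♟ ♟ ♟ ♟ ♟
♞ · · · · · · ·
· · · · · · · ·
· · · · · · · ·
♙ · · · · · · ·
· ♙ ♙ ♙ ♙ ♙ ♙ ♙
♖ ♘ ♗ ♕ ♔ ♗ ♘ ♖


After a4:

♜ · ♝ ♛ ♚ ♝ ♞ ♜
♟ ♟ ♟ ♟ ♟ ♟ ♟ ♟
♞ · · · · · · ·
· · · · · · · ·
♙ · · · · · · ·
· · · · · · · ·
· ♙ ♙ ♙ ♙ ♙ ♙ ♙
♖ ♘ ♗ ♕ ♔ ♗ ♘ ♖


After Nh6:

♜ · ♝ ♛ ♚ ♝ · ♜
♟ ♟ ♟ ♟ ♟ ♟ ♟ ♟
♞ · · · · · · ♞
· · · · · · · ·
♙ · · · · · · ·
· · · · · · · ·
· ♙ ♙ ♙ ♙ ♙ ♙ ♙
♖ ♘ ♗ ♕ ♔ ♗ ♘ ♖


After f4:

♜ · ♝ ♛ ♚ ♝ · ♜
♟ ♟ ♟ ♟ ♟ ♟ ♟ ♟
♞ · · · · · · ♞
· · · · · · · ·
♙ · · · · ♙ · ·
· · · · · · · ·
· ♙ ♙ ♙ ♙ · ♙ ♙
♖ ♘ ♗ ♕ ♔ ♗ ♘ ♖



  a b c d e f g h
  ─────────────────
8│♜ · ♝ ♛ ♚ ♝ · ♜│8
7│♟ ♟ ♟ ♟ ♟ ♟ ♟ ♟│7
6│♞ · · · · · · ♞│6
5│· · · · · · · ·│5
4│♙ · · · · ♙ · ·│4
3│· · · · · · · ·│3
2│· ♙ ♙ ♙ ♙ · ♙ ♙│2
1│♖ ♘ ♗ ♕ ♔ ♗ ♘ ♖│1
  ─────────────────
  a b c d e f g h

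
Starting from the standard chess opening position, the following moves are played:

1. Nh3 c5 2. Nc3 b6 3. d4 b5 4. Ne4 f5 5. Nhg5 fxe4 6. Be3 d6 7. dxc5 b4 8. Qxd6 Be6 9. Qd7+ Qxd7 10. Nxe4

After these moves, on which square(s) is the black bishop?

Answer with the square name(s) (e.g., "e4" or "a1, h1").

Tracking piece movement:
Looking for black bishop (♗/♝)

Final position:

  a b c d e f g h
  ─────────────────
8│♜ ♞ · · ♚ ♝ ♞ ♜│8
7│♟ · · ♛ ♟ · ♟ ♟│7
6│· · · · ♝ · · ·│6
5│· · ♙ · · · · ·│5
4│· ♟ · · ♘ · · ·│4
3│· · · · ♗ · · ·│3
2│♙ ♙ ♙ · ♙ ♙ ♙ ♙│2
1│♖ · · · ♔ ♗ · ♖│1
  ─────────────────
  a b c d e f g h


e6, f8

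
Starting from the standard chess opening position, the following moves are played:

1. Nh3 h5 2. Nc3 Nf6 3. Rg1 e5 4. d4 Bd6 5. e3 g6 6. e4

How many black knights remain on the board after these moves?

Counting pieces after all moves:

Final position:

  a b c d e f g h
  ─────────────────
8│♜ ♞ ♝ ♛ ♚ · · ♜│8
7│♟ ♟ ♟ ♟ · ♟ · ·│7
6│· · · ♝ · ♞ ♟ ·│6
5│· · · · ♟ · · ♟│5
4│· · · ♙ ♙ · · ·│4
3│· · ♘ · · · · ♘│3
2│♙ ♙ ♙ · · ♙ ♙ ♙│2
1│♖ · ♗ ♕ ♔ ♗ ♖ ·│1
  ─────────────────
  a b c d e f g h


2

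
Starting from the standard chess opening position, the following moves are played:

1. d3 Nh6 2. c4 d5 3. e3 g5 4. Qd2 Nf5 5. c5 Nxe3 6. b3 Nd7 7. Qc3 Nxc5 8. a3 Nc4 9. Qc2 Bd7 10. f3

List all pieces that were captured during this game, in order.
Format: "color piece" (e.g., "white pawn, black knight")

Tracking captures:
  Nxe3: captured white pawn
  Nxc5: captured white pawn

white pawn, white pawn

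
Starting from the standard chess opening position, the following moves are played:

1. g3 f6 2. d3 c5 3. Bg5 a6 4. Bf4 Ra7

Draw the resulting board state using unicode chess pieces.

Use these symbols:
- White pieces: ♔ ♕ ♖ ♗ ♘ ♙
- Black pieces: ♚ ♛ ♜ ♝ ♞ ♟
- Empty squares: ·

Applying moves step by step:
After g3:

♜ ♞ ♝ ♛ ♚ ♝ ♞ ♜
♟ ♟ ♟ ♟ ♟ ♟ ♟ ♟
· · · · · · · ·
· · · · · · · ·
· · · · · · · ·
· · · · · · ♙ ·
♙ ♙ ♙ ♙ ♙ ♙ · ♙
♖ ♘ ♗ ♕ ♔ ♗ ♘ ♖


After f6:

♜ ♞ ♝ ♛ ♚ ♝ ♞ ♜
♟ ♟ ♟ ♟ ♟ · ♟ ♟
· · · · · ♟ · ·
· · · · · · · ·
· · · · · · · ·
· · · · · · ♙ ·
♙ ♙ ♙ ♙ ♙ ♙ · ♙
♖ ♘ ♗ ♕ ♔ ♗ ♘ ♖


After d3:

♜ ♞ ♝ ♛ ♚ ♝ ♞ ♜
♟ ♟ ♟ ♟ ♟ · ♟ ♟
· · · · · ♟ · ·
· · · · · · · ·
· · · · · · · ·
· · · ♙ · · ♙ ·
♙ ♙ ♙ · ♙ ♙ · ♙
♖ ♘ ♗ ♕ ♔ ♗ ♘ ♖


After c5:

♜ ♞ ♝ ♛ ♚ ♝ ♞ ♜
♟ ♟ · ♟ ♟ · ♟ ♟
· · · · · ♟ · ·
· · ♟ · · · · ·
· · · · · · · ·
· · · ♙ · · ♙ ·
♙ ♙ ♙ · ♙ ♙ · ♙
♖ ♘ ♗ ♕ ♔ ♗ ♘ ♖


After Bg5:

♜ ♞ ♝ ♛ ♚ ♝ ♞ ♜
♟ ♟ · ♟ ♟ · ♟ ♟
· · · · · ♟ · ·
· · ♟ · · · ♗ ·
· · · · · · · ·
· · · ♙ · · ♙ ·
♙ ♙ ♙ · ♙ ♙ · ♙
♖ ♘ · ♕ ♔ ♗ ♘ ♖


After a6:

♜ ♞ ♝ ♛ ♚ ♝ ♞ ♜
· ♟ · ♟ ♟ · ♟ ♟
♟ · · · · ♟ · ·
· · ♟ · · · ♗ ·
· · · · · · · ·
· · · ♙ · · ♙ ·
♙ ♙ ♙ · ♙ ♙ · ♙
♖ ♘ · ♕ ♔ ♗ ♘ ♖


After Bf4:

♜ ♞ ♝ ♛ ♚ ♝ ♞ ♜
· ♟ · ♟ ♟ · ♟ ♟
♟ · · · · ♟ · ·
· · ♟ · · · · ·
· · · · · ♗ · ·
· · · ♙ · · ♙ ·
♙ ♙ ♙ · ♙ ♙ · ♙
♖ ♘ · ♕ ♔ ♗ ♘ ♖


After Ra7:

· ♞ ♝ ♛ ♚ ♝ ♞ ♜
♜ ♟ · ♟ ♟ · ♟ ♟
♟ · · · · ♟ · ·
· · ♟ · · · · ·
· · · · · ♗ · ·
· · · ♙ · · ♙ ·
♙ ♙ ♙ · ♙ ♙ · ♙
♖ ♘ · ♕ ♔ ♗ ♘ ♖



  a b c d e f g h
  ─────────────────
8│· ♞ ♝ ♛ ♚ ♝ ♞ ♜│8
7│♜ ♟ · ♟ ♟ · ♟ ♟│7
6│♟ · · · · ♟ · ·│6
5│· · ♟ · · · · ·│5
4│· · · · · ♗ · ·│4
3│· · · ♙ · · ♙ ·│3
2│♙ ♙ ♙ · ♙ ♙ · ♙│2
1│♖ ♘ · ♕ ♔ ♗ ♘ ♖│1
  ─────────────────
  a b c d e f g h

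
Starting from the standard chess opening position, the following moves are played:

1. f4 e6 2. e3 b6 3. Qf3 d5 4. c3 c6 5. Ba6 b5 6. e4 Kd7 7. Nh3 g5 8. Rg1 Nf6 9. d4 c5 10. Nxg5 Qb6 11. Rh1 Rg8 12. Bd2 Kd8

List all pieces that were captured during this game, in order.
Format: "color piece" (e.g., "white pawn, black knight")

Tracking captures:
  Nxg5: captured black pawn

black pawn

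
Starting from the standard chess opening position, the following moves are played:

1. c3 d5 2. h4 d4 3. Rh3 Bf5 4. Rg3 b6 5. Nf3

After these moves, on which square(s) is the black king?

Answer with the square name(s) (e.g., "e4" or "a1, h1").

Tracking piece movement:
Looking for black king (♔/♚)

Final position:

  a b c d e f g h
  ─────────────────
8│♜ ♞ · ♛ ♚ ♝ ♞ ♜│8
7│♟ · ♟ · ♟ ♟ ♟ ♟│7
6│· ♟ · · · · · ·│6
5│· · · · · ♝ · ·│5
4│· · · ♟ · · · ♙│4
3│· · ♙ · · ♘ ♖ ·│3
2│♙ ♙ · ♙ ♙ ♙ ♙ ·│2
1│♖ ♘ ♗ ♕ ♔ ♗ · ·│1
  ─────────────────
  a b c d e f g h


e8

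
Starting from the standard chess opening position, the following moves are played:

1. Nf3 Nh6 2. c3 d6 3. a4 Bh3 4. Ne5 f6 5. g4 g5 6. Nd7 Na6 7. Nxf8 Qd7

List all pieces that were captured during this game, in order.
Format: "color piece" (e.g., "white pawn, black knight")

Tracking captures:
  Nxf8: captured black bishop

black bishop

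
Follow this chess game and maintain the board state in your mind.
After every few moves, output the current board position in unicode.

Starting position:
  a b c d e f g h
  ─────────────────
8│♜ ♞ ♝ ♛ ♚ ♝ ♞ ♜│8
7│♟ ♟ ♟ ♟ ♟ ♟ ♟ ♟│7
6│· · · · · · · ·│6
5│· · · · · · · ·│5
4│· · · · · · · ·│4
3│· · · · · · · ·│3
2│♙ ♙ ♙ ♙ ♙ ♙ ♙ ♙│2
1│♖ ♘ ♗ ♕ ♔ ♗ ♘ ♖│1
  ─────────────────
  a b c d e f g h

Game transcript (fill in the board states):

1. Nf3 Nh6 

  a b c d e f g h
  ─────────────────
8│♜ ♞ ♝ ♛ ♚ ♝ · ♜│8
7│♟ ♟ ♟ ♟ ♟ ♟ ♟ ♟│7
6│· · · · · · · ♞│6
5│· · · · · · · ·│5
4│· · · · · · · ·│4
3│· · · · · ♘ · ·│3
2│♙ ♙ ♙ ♙ ♙ ♙ ♙ ♙│2
1│♖ ♘ ♗ ♕ ♔ ♗ · ♖│1
  ─────────────────
  a b c d e f g h

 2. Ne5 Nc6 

  a b c d e f g h
  ─────────────────
8│♜ · ♝ ♛ ♚ ♝ · ♜│8
7│♟ ♟ ♟ ♟ ♟ ♟ ♟ ♟│7
6│· · ♞ · · · · ♞│6
5│· · · · ♘ · · ·│5
4│· · · · · · · ·│4
3│· · · · · · · ·│3
2│♙ ♙ ♙ ♙ ♙ ♙ ♙ ♙│2
1│♖ ♘ ♗ ♕ ♔ ♗ · ♖│1
  ─────────────────
  a b c d e f g h

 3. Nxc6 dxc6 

  a b c d e f g h
  ─────────────────
8│♜ · ♝ ♛ ♚ ♝ · ♜│8
7│♟ ♟ ♟ · ♟ ♟ ♟ ♟│7
6│· · ♟ · · · · ♞│6
5│· · · · · · · ·│5
4│· · · · · · · ·│4
3│· · · · · · · ·│3
2│♙ ♙ ♙ ♙ ♙ ♙ ♙ ♙│2
1│♖ ♘ ♗ ♕ ♔ ♗ · ♖│1
  ─────────────────
  a b c d e f g h

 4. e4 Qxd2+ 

  a b c d e f g h
  ─────────────────
8│♜ · ♝ · ♚ ♝ · ♜│8
7│♟ ♟ ♟ · ♟ ♟ ♟ ♟│7
6│· · ♟ · · · · ♞│6
5│· · · · · · · ·│5
4│· · · · ♙ · · ·│4
3│· · · · · · · ·│3
2│♙ ♙ ♙ ♛ · ♙ ♙ ♙│2
1│♖ ♘ ♗ ♕ ♔ ♗ · ♖│1
  ─────────────────
  a b c d e f g h

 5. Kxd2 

  a b c d e f g h
  ─────────────────
8│♜ · ♝ · ♚ ♝ · ♜│8
7│♟ ♟ ♟ · ♟ ♟ ♟ ♟│7
6│· · ♟ · · · · ♞│6
5│· · · · · · · ·│5
4│· · · · ♙ · · ·│4
3│· · · · · · · ·│3
2│♙ ♙ ♙ ♔ · ♙ ♙ ♙│2
1│♖ ♘ ♗ ♕ · ♗ · ♖│1
  ─────────────────
  a b c d e f g h
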